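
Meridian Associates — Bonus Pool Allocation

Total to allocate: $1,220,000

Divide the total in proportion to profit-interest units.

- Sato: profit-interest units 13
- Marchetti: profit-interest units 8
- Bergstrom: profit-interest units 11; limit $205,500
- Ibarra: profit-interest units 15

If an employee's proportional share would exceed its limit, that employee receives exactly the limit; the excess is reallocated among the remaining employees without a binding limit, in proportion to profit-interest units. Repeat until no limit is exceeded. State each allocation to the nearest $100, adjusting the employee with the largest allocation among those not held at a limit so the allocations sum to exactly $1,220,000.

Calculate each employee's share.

Sum of profit-interest units: 47.
Pro-rata shares before constraints: Sato 337,446.81; Marchetti 207,659.57; Bergstrom 285,531.91; Ibarra 389,361.70.
Capped: Bergstrom ($205,500); remaining pool $1,014,500 reallocated over remaining profit-interest units 36.
Shares after redistribution: Sato 366,347.22 → $366,300; Marchetti 225,444.44 → $225,400; Ibarra 422,708.33 → $422,700.
Rounding difference +$100 applied to Ibarra → $422,800.

Sato: $366,300 | Marchetti: $225,400 | Bergstrom: $205,500 | Ibarra: $422,800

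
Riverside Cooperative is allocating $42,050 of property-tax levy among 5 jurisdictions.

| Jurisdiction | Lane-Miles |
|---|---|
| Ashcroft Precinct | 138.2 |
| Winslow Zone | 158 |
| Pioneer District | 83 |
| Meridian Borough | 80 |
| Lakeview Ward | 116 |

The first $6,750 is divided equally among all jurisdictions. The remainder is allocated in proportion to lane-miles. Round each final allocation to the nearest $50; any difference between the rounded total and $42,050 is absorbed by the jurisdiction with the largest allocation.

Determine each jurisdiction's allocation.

Ashcroft Precinct: $9,850 · Winslow Zone: $11,050 · Pioneer District: $6,450 · Meridian Borough: $6,250 · Lakeview Ward: $8,450

$6,750 shared equally gives $1,350 per jurisdiction.
Remainder $35,300 by lane-miles (total 575.2): Ashcroft Precinct 8,481.33 → $8,500; Winslow Zone 9,696.45 → $9,700; Pioneer District 5,093.71 → $5,100; Meridian Borough 4,909.60 → $4,900; Lakeview Ward 7,118.92 → $7,100.
Totals: Ashcroft Precinct $1,350 + $8,500 = $9,850; Winslow Zone $1,350 + $9,700 = $11,050; Pioneer District $1,350 + $5,100 = $6,450; Meridian Borough $1,350 + $4,900 = $6,250; Lakeview Ward $1,350 + $7,100 = $8,450.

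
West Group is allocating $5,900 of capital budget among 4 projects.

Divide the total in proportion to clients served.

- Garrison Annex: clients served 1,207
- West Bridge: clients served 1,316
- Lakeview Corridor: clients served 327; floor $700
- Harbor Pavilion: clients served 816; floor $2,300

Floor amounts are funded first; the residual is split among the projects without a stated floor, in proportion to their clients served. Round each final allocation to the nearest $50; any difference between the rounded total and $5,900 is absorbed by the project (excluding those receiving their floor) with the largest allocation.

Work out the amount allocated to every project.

Guaranteed amounts: Lakeview Corridor $700; Harbor Pavilion $2,300. Balance $2,900.
Balance split over remaining clients served 2,523: Garrison Annex 1,387.36 → $1,400; West Bridge 1,512.64 → $1,500.

Garrison Annex: $1,400 | West Bridge: $1,500 | Lakeview Corridor: $700 | Harbor Pavilion: $2,300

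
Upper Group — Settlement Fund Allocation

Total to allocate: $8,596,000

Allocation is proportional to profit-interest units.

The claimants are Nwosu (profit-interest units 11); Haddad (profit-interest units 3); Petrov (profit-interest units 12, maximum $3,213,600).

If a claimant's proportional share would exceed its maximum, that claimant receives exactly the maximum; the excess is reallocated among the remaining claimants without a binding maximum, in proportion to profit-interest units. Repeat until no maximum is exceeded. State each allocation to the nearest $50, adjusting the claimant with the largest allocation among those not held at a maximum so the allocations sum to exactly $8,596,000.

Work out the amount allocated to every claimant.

Profit-interest units total: 26.
Unconstrained shares: Nwosu 3,636,769.23; Haddad 991,846.15; Petrov 3,967,384.62.
Held at cap: Petrov ($3,213,600); remaining pool $5,382,400 reallocated over remaining profit-interest units 14.
Remaining shares: Nwosu 4,229,028.57 → $4,229,050; Haddad 1,153,371.43 → $1,153,350.

Nwosu: $4,229,050 | Haddad: $1,153,350 | Petrov: $3,213,600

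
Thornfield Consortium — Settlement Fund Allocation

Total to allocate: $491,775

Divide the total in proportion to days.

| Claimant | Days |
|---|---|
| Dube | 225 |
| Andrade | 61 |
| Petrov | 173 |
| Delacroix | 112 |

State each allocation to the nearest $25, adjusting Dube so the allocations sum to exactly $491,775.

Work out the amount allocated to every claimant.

Sum of days: 571.
Raw shares: Dube 225/571 × $491,775 = 193,781.74; Andrade 61/571 × $491,775 = 52,536.38; Petrov 173/571 × $491,775 = 148,996.63; Delacroix 112/571 × $491,775 = 96,460.25.
After rounding ($25): Dube $193,775; Andrade $52,525; Petrov $149,000; Delacroix $96,450. Sum = $491,750.
Difference $491,775 − $491,750 = +$25 applied to Dube: Dube becomes $193,800.

Dube: $193,800 | Andrade: $52,525 | Petrov: $149,000 | Delacroix: $96,450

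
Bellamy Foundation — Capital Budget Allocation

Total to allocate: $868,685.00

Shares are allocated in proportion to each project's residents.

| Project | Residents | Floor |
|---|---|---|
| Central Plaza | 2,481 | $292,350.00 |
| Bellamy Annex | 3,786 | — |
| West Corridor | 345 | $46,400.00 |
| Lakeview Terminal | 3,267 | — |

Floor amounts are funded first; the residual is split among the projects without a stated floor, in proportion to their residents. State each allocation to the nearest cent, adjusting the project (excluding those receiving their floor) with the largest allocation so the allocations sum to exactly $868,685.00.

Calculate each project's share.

Central Plaza: $292,350.00; Bellamy Annex: $284,465.32; West Corridor: $46,400.00; Lakeview Terminal: $245,469.68

Minimums first: Central Plaza $292,350.00; West Corridor $46,400.00. Residual $529,935.00.
Residual split over remaining residents 7,053: Bellamy Annex 284,465.3211 → $284,465.32; Lakeview Terminal 245,469.6789 → $245,469.68.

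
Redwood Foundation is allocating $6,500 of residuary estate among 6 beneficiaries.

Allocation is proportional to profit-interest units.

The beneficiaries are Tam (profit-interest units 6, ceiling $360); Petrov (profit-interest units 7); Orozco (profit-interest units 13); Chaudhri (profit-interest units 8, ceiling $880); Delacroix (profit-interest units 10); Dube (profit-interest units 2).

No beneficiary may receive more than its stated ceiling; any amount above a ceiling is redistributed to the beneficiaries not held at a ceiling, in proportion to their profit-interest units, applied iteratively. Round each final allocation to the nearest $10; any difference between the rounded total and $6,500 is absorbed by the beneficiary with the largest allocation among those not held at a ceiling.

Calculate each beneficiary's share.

Total profit-interest units = 46.
Unconstrained shares: Tam 847.83; Petrov 989.13; Orozco 1,836.96; Chaudhri 1,130.43; Delacroix 1,413.04; Dube 282.61.
Cap binds for Tam ($360), Chaudhri ($880); remaining pool $5,260 reallocated over remaining profit-interest units 32.
Shares after redistribution: Petrov 1,150.62 → $1,150; Orozco 2,136.88 → $2,140; Delacroix 1,643.75 → $1,640; Dube 328.75 → $330.

Tam: $360 · Petrov: $1,150 · Orozco: $2,140 · Chaudhri: $880 · Delacroix: $1,640 · Dube: $330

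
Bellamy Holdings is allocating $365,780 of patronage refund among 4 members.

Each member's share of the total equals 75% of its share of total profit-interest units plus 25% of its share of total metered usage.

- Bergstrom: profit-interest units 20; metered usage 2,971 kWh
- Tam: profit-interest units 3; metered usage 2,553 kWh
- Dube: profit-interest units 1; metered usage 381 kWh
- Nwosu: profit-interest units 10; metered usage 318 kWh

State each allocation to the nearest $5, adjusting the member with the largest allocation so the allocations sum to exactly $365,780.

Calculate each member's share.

Bergstrom: $205,035 · Tam: $61,720 · Dube: $13,665 · Nwosu: $85,360

Profit-interest units total 34; metered usage total 6,223.
Blended shares (75% profit-interest units + 25% metered usage): Bergstrom 0.5605; Tam 0.1687; Dube 0.0374; Nwosu 0.2334.
Raw shares: Bergstrom 205,031.43; Tam 61,721.55; Dube 13,667.35; Nwosu 85,359.67.
Rounded to nearest $5: Bergstrom $205,030; Tam $61,720; Dube $13,665; Nwosu $85,360. Sum = $365,775.
Difference $365,780 − $365,775 = +$5 applied to largest allocation (Bergstrom): Bergstrom becomes $205,035.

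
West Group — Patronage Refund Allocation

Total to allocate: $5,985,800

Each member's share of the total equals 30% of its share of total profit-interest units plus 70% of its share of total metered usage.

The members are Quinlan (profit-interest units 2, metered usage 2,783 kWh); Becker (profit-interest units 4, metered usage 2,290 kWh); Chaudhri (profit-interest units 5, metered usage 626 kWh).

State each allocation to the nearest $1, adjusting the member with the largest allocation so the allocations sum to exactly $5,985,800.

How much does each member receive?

Totals — profit-interest units 11, metered usage 5,699.
Combined weights (30% profit-interest units + 70% metered usage): Quinlan 0.3964; Becker 0.3904; Chaudhri 0.2133.
Proportional shares: Quinlan 2,372,635.57; Becker 2,336,666.73; Chaudhri 1,276,497.70.
Rounded to nearest $1: Quinlan $2,372,636; Becker $2,336,667; Chaudhri $1,276,498. Sum = $5,985,801.
Difference $5,985,800 − $5,985,801 = −$1 applied to largest allocation (Quinlan): Quinlan becomes $2,372,635.

Quinlan: $2,372,635 | Becker: $2,336,667 | Chaudhri: $1,276,498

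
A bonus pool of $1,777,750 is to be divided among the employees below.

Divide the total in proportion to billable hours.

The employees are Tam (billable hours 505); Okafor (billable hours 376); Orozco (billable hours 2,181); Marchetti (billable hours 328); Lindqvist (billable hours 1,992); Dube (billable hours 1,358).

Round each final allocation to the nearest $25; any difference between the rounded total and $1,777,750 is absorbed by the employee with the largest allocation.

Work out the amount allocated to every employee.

Billable hours total: 6,740.
Unrounded shares: Tam 505/6,740 × $1,777,750 = 133,199.37; Okafor 376/6,740 × $1,777,750 = 99,174.18; Orozco 2,181/6,740 × $1,777,750 = 575,263.02; Marchetti 328/6,740 × $1,777,750 = 86,513.65; Lindqvist 1,992/6,740 × $1,777,750 = 525,412.17; Dube 1,358/6,740 × $1,777,750 = 358,187.61.
At nearest $25: Tam $133,200; Okafor $99,175; Orozco $575,275; Marchetti $86,525; Lindqvist $525,400; Dube $358,200. Sum = $1,777,775.
Difference $1,777,750 − $1,777,775 = −$25 applied to largest allocation (Orozco): Orozco becomes $575,250.

Tam: $133,200 | Okafor: $99,175 | Orozco: $575,250 | Marchetti: $86,525 | Lindqvist: $525,400 | Dube: $358,200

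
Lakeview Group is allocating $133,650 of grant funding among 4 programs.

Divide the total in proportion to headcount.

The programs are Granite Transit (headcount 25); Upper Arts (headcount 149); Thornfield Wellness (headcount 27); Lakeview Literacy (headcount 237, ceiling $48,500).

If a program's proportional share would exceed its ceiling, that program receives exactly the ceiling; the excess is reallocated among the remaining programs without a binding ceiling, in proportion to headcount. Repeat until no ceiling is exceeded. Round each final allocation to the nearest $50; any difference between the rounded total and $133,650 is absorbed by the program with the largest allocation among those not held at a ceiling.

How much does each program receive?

Granite Transit: $10,600 · Upper Arts: $63,100 · Thornfield Wellness: $11,450 · Lakeview Literacy: $48,500

Total headcount = 438.
Proportional shares (ignoring caps): Granite Transit 7,628.42; Upper Arts 45,465.41; Thornfield Wellness 8,238.70; Lakeview Literacy 72,317.47.
Held at cap: Lakeview Literacy ($48,500); remaining pool $85,150 reallocated over remaining headcount 201.
Remaining shares: Granite Transit 10,590.80 → $10,600; Upper Arts 63,121.14 → $63,100; Thornfield Wellness 11,438.06 → $11,450.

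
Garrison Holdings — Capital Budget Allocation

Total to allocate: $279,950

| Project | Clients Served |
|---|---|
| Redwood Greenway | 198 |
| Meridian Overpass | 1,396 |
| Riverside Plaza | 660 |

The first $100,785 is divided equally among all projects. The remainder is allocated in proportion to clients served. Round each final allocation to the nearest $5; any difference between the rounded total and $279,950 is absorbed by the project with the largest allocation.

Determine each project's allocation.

First tranche $100,785 split equally: $33,595 each.
Remainder $179,165 by clients served (total 2,254): Redwood Greenway 15,738.54 → $15,740; Meridian Overpass 110,964.66 → $110,965; Riverside Plaza 52,461.80 → $52,460.
Totals: Redwood Greenway $33,595 + $15,740 = $49,335; Meridian Overpass $33,595 + $110,965 = $144,560; Riverside Plaza $33,595 + $52,460 = $86,055.

Redwood Greenway: $49,335 | Meridian Overpass: $144,560 | Riverside Plaza: $86,055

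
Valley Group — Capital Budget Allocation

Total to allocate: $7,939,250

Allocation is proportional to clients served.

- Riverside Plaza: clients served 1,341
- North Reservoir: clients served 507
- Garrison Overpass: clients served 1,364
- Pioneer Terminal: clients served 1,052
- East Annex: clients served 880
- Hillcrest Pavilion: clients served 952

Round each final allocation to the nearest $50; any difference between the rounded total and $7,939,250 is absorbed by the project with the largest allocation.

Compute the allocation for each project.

Riverside Plaza: $1,746,500 | North Reservoir: $660,300 | Garrison Overpass: $1,776,400 | Pioneer Terminal: $1,370,100 | East Annex: $1,146,100 | Hillcrest Pavilion: $1,239,850

Clients served total: 6,096.
Pro-rata amounts: Riverside Plaza 1,341/6,096 × $7,939,250 = 1,746,478.72; North Reservoir 507/6,096 × $7,939,250 = 660,301.80; Garrison Overpass 1,364/6,096 × $7,939,250 = 1,776,433.23; Pioneer Terminal 1,052/6,096 × $7,939,250 = 1,370,093.67; East Annex 880/6,096 × $7,939,250 = 1,146,085.96; Hillcrest Pavilion 952/6,096 × $7,939,250 = 1,239,856.63.
After rounding ($50): Riverside Plaza $1,746,500; North Reservoir $660,300; Garrison Overpass $1,776,450; Pioneer Terminal $1,370,100; East Annex $1,146,100; Hillcrest Pavilion $1,239,850. Sum = $7,939,300.
Difference $7,939,250 − $7,939,300 = −$50 applied to largest allocation (Garrison Overpass): Garrison Overpass becomes $1,776,400.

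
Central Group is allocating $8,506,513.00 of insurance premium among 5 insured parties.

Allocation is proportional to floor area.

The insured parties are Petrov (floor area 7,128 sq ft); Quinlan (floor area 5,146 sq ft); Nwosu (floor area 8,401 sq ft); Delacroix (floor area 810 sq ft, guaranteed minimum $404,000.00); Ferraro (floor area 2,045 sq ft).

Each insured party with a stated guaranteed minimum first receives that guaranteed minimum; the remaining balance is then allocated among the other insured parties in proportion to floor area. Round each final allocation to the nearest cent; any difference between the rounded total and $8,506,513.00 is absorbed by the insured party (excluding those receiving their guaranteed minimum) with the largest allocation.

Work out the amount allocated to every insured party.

Petrov: $2,542,020.80 | Quinlan: $1,835,190.66 | Nwosu: $2,996,004.05 | Delacroix: $404,000.00 | Ferraro: $729,297.49

Minimums first: Delacroix $404,000.00. Residual $8,102,513.00.
Residual split over remaining floor area 22,720: Petrov 2,542,020.8039 → $2,542,020.80; Quinlan 1,835,190.6645 → $1,835,190.66; Nwosu 2,996,004.0367 → $2,996,004.04; Ferraro 729,297.4949 → $729,297.49.
Rounding difference +$0.01 applied to Nwosu → $2,996,004.05.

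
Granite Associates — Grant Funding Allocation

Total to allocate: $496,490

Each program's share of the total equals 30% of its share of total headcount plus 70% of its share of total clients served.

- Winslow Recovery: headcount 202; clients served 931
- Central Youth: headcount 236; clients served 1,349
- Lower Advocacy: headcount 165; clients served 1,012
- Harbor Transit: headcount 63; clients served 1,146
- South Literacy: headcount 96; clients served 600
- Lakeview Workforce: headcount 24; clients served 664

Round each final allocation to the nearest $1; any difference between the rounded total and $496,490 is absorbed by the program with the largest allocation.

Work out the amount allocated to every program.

Headcount total 786; clients served total 5,702.
Combined weights (30% headcount + 70% clients served): Winslow Recovery 0.1914; Central Youth 0.2557; Lower Advocacy 0.1872; Harbor Transit 0.1647; South Literacy 0.1103; Lakeview Workforce 0.0907.
Pro-rata amounts: Winslow Recovery 95,024.45; Central Youth 126,944.99; Lower Advocacy 92,949.98; Harbor Transit 81,788.43; South Literacy 54,762.64; Lakeview Workforce 45,019.51.
At nearest $1: Winslow Recovery $95,024; Central Youth $126,945; Lower Advocacy $92,950; Harbor Transit $81,788; South Literacy $54,763; Lakeview Workforce $45,020. Sum = $496,490.
Sum already equals the total — no adjustment.

Winslow Recovery: $95,024 · Central Youth: $126,945 · Lower Advocacy: $92,950 · Harbor Transit: $81,788 · South Literacy: $54,763 · Lakeview Workforce: $45,020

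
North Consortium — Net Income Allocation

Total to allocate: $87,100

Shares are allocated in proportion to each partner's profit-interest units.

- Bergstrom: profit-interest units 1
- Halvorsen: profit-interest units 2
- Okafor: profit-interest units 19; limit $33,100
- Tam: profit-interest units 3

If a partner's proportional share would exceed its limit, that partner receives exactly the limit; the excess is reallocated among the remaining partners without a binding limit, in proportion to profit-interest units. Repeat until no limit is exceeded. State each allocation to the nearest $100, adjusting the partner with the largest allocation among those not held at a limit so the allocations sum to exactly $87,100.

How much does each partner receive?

Bergstrom: $9,000 | Halvorsen: $18,000 | Okafor: $33,100 | Tam: $27,000

Combined profit-interest units = 25.
Proportional shares (ignoring caps): Bergstrom 3,484.00; Halvorsen 6,968.00; Okafor 66,196.00; Tam 10,452.00.
Held at cap: Okafor ($33,100); residual $54,000 reallocated over remaining profit-interest units 6.
Remaining shares: Bergstrom 9,000.00 → $9,000; Halvorsen 18,000.00 → $18,000; Tam 27,000.00 → $27,000.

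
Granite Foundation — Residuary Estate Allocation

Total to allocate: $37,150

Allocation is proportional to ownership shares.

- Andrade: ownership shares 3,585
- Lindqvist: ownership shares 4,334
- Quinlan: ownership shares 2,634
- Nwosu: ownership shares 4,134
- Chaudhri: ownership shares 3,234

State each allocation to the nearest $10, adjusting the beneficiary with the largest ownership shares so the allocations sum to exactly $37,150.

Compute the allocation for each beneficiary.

Andrade: $7,430 · Lindqvist: $8,990 · Quinlan: $5,460 · Nwosu: $8,570 · Chaudhri: $6,700

Total ownership shares = 3,585 + 4,334 + 2,634 + 4,134 + 3,234 = 17,921.
Unrounded shares: Andrade 7,431.66; Lindqvist 8,984.33; Quinlan 5,460.25; Nwosu 8,569.73; Chaudhri 6,704.04.
Rounded to nearest $10: Andrade $7,430; Lindqvist $8,980; Quinlan $5,460; Nwosu $8,570; Chaudhri $6,700. Sum = $37,140.
Difference $37,150 − $37,140 = +$10 applied to largest ownership shares (Lindqvist): Lindqvist becomes $8,990.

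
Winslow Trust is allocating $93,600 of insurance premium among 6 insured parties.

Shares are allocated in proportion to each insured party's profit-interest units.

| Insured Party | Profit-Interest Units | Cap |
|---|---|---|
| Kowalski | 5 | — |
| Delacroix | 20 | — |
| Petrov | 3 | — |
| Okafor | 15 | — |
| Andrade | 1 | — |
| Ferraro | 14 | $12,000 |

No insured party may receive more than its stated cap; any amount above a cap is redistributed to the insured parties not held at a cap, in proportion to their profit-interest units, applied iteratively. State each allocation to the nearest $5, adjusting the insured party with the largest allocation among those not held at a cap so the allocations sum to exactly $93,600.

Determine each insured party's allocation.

Kowalski: $9,275 | Delacroix: $37,085 | Petrov: $5,565 | Okafor: $27,820 | Andrade: $1,855 | Ferraro: $12,000

Combined profit-interest units = 58.
Proportional shares (ignoring caps): Kowalski 8,068.97; Delacroix 32,275.86; Petrov 4,841.38; Okafor 24,206.90; Andrade 1,613.79; Ferraro 22,593.10.
Cap binds for Ferraro ($12,000); residual $81,600 reallocated over remaining profit-interest units 44.
Shares after redistribution: Kowalski 9,272.73 → $9,275; Delacroix 37,090.91 → $37,090; Petrov 5,563.64 → $5,565; Okafor 27,818.18 → $27,820; Andrade 1,854.55 → $1,855.
Rounding difference −$5 applied to Delacroix → $37,085.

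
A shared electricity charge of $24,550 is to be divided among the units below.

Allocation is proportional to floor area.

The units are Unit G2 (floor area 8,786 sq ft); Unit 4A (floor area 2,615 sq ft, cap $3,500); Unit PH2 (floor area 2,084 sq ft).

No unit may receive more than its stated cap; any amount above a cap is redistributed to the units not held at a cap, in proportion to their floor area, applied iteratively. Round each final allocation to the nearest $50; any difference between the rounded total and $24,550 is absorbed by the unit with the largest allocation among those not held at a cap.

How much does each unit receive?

Total floor area = 13,485.
Unconstrained shares: Unit G2 15,995.28; Unit 4A 4,760.72; Unit PH2 3,794.01.
Held at cap: Unit 4A ($3,500); residual $21,050 reallocated over remaining floor area 10,870.
Shares after redistribution: Unit G2 17,014.29 → $17,000; Unit PH2 4,035.71 → $4,050.

Unit G2: $17,000 · Unit 4A: $3,500 · Unit PH2: $4,050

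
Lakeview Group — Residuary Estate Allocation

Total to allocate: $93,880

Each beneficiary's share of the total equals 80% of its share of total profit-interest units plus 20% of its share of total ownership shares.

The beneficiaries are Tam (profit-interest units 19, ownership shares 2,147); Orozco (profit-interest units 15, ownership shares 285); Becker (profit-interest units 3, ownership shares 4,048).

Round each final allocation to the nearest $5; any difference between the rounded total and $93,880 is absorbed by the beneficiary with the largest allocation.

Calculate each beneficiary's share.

Totals — profit-interest units 37, ownership shares 6,480.
Composite weights (80% profit-interest units + 20% ownership shares): Tam 0.4771; Orozco 0.3331; Becker 0.1898.
Pro-rata amounts: Tam 44,787.92; Orozco 31,273.36; Becker 17,818.72.
At nearest $5: Tam $44,790; Orozco $31,275; Becker $17,820. Sum = $93,885.
Difference $93,880 − $93,885 = −$5 applied to largest allocation (Tam): Tam becomes $44,785.

Tam: $44,785; Orozco: $31,275; Becker: $17,820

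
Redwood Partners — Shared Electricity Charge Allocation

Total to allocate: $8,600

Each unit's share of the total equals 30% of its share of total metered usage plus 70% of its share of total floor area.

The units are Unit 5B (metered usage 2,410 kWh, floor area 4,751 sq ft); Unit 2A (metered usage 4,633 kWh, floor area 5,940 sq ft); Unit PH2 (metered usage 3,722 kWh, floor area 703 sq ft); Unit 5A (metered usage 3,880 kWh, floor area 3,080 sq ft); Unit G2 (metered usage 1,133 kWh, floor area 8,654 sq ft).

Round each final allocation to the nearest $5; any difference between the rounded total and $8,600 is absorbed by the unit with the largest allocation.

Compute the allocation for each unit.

Totals — metered usage 15,778, floor area 23,128.
Blended shares (30% metered usage + 70% floor area): Unit 5B 0.1896; Unit 2A 0.2679; Unit PH2 0.0920; Unit 5A 0.1670; Unit G2 0.2835.
Raw shares: Unit 5B 1,630.72; Unit 2A 2,303.71; Unit PH2 791.60; Unit 5A 1,436.15; Unit G2 2,437.82.
At nearest $5: Unit 5B $1,630; Unit 2A $2,305; Unit PH2 $790; Unit 5A $1,435; Unit G2 $2,440. Sum = $8,600.
Sum already equals the total — no adjustment.

Unit 5B: $1,630; Unit 2A: $2,305; Unit PH2: $790; Unit 5A: $1,435; Unit G2: $2,440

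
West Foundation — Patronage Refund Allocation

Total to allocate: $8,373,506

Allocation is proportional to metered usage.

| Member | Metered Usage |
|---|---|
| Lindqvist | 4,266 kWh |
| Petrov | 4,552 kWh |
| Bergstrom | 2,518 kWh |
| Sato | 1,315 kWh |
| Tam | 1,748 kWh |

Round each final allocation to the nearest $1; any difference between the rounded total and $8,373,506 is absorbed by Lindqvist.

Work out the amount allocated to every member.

Metered usage total: 14,399.
Proportional shares: Lindqvist 4,266/14,399 × $8,373,506 = 2,480,823.43; Petrov 4,552/14,399 × $8,373,506 = 2,647,142.11; Bergstrom 2,518/14,399 × $8,373,506 = 1,464,302.25; Sato 1,315/14,399 × $8,373,506 = 764,717.02; Tam 1,748/14,399 × $8,373,506 = 1,016,521.18.
Rounded to nearest $1: Lindqvist $2,480,823; Petrov $2,647,142; Bergstrom $1,464,302; Sato $764,717; Tam $1,016,521. Sum = $8,373,505.
Difference $8,373,506 − $8,373,505 = +$1 applied to Lindqvist: Lindqvist becomes $2,480,824.

Lindqvist: $2,480,824 · Petrov: $2,647,142 · Bergstrom: $1,464,302 · Sato: $764,717 · Tam: $1,016,521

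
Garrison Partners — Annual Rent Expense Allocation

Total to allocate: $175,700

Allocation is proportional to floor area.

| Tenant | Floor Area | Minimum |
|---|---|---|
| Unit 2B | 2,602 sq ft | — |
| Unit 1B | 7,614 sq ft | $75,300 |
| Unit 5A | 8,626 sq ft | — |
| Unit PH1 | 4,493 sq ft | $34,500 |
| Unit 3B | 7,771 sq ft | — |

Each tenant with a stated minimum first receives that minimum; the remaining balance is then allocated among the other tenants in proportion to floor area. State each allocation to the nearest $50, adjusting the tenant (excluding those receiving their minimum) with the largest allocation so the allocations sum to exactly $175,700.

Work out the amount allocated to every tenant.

Unit 2B: $9,050 · Unit 1B: $75,300 · Unit 5A: $29,900 · Unit PH1: $34,500 · Unit 3B: $26,950

Fund the minimums — Unit 1B $75,300; Unit PH1 $34,500. Residual $65,900.
Residual split over remaining floor area 18,999: Unit 2B 9,025.31 → $9,050; Unit 5A 29,920.17 → $29,900; Unit 3B 26,954.52 → $26,950.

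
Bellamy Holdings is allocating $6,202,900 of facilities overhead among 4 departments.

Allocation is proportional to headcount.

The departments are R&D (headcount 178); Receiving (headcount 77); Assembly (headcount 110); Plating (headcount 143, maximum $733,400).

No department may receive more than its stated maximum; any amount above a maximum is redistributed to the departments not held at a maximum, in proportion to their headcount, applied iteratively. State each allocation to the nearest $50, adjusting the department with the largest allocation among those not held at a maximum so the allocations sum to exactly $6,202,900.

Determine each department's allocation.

Total headcount = 508.
Unconstrained shares: R&D 2,173,457.09; Receiving 940,203.35; Assembly 1,343,147.64; Plating 1,746,091.93.
Cap binds for Plating ($733,400); balance $5,469,500 reallocated over remaining headcount 365.
Shares after redistribution: R&D 2,667,317.81 → $2,667,300; Receiving 1,153,839.73 → $1,153,850; Assembly 1,648,342.47 → $1,648,350.

R&D: $2,667,300 | Receiving: $1,153,850 | Assembly: $1,648,350 | Plating: $733,400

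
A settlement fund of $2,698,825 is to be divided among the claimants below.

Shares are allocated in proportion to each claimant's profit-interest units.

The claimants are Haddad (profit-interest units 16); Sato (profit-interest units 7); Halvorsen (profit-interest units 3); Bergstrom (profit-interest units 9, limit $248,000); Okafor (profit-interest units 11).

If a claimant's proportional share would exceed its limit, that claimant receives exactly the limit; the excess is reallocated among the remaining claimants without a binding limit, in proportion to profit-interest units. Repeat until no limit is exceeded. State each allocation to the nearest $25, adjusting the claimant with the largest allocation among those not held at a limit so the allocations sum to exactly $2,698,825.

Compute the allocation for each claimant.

Haddad: $1,059,800 · Sato: $463,675 · Halvorsen: $198,725 · Bergstrom: $248,000 · Okafor: $728,625

Sum of profit-interest units: 46.
Unconstrained shares: Haddad 938,721.74; Sato 410,690.76; Halvorsen 176,010.33; Bergstrom 528,030.98; Okafor 645,371.20.
Cap binds for Bergstrom ($248,000); remaining pool $2,450,825 reallocated over remaining profit-interest units 37.
Shares after redistribution: Haddad 1,059,816.22 → $1,059,825; Sato 463,669.59 → $463,675; Halvorsen 198,715.54 → $198,725; Okafor 728,623.65 → $728,625.
Rounding difference −$25 applied to Haddad → $1,059,800.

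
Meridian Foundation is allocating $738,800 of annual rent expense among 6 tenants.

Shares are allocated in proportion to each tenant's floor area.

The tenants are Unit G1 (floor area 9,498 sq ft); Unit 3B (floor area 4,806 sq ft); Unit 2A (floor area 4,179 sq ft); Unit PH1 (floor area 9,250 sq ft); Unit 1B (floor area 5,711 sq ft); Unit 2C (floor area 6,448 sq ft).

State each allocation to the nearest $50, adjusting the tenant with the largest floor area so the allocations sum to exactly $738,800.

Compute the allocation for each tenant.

Unit G1: $175,950 | Unit 3B: $89,000 | Unit 2A: $77,400 | Unit PH1: $171,300 | Unit 1B: $105,750 | Unit 2C: $119,400

Total floor area = 39,892.
Pro-rata amounts: Unit G1 9,498/39,892 × $738,800 = 175,903.00; Unit 3B 4,806/39,892 × $738,800 = 89,007.14; Unit 2A 4,179/39,892 × $738,800 = 77,395.10; Unit PH1 9,250/39,892 × $738,800 = 171,310.04; Unit 1B 5,711/39,892 × $738,800 = 105,767.74; Unit 2C 6,448/39,892 × $738,800 = 119,416.99.
At nearest $50: Unit G1 $175,900; Unit 3B $89,000; Unit 2A $77,400; Unit PH1 $171,300; Unit 1B $105,750; Unit 2C $119,400. Sum = $738,750.
Difference $738,800 − $738,750 = +$50 applied to largest floor area (Unit G1): Unit G1 becomes $175,950.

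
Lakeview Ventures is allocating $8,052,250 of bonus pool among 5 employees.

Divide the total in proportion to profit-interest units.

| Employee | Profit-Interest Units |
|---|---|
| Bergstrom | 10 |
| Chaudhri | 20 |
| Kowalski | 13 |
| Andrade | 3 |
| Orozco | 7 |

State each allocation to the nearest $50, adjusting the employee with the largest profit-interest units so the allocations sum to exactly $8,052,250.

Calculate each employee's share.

Bergstrom: $1,519,300 | Chaudhri: $3,038,550 | Kowalski: $1,975,100 | Andrade: $455,800 | Orozco: $1,063,500

Combined profit-interest units = 53.
Unrounded shares: Bergstrom 10/53 × $8,052,250 = 1,519,292.45; Chaudhri 20/53 × $8,052,250 = 3,038,584.91; Kowalski 13/53 × $8,052,250 = 1,975,080.19; Andrade 3/53 × $8,052,250 = 455,787.74; Orozco 7/53 × $8,052,250 = 1,063,504.72.
After rounding ($50): Bergstrom $1,519,300; Chaudhri $3,038,600; Kowalski $1,975,100; Andrade $455,800; Orozco $1,063,500. Sum = $8,052,300.
Difference $8,052,250 − $8,052,300 = −$50 applied to largest profit-interest units (Chaudhri): Chaudhri becomes $3,038,550.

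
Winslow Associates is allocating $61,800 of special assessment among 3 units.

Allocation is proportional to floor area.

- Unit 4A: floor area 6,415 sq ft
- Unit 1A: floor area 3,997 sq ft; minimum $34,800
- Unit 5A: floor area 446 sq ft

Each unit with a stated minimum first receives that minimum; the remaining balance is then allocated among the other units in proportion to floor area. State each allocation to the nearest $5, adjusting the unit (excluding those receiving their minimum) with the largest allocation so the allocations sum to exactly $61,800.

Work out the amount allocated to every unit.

Guaranteed amounts: Unit 1A $34,800. Residual $27,000.
Residual split over remaining floor area 6,861: Unit 4A 25,244.86 → $25,245; Unit 5A 1,755.14 → $1,755.

Unit 4A: $25,245 · Unit 1A: $34,800 · Unit 5A: $1,755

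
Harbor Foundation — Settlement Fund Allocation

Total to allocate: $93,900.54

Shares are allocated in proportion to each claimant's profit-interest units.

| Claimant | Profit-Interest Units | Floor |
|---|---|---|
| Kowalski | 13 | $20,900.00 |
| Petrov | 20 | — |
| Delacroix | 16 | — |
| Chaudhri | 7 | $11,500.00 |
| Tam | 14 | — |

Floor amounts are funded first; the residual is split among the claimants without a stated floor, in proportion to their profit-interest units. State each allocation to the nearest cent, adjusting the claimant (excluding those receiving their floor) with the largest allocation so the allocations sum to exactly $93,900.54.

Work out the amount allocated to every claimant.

Minimums first: Kowalski $20,900.00; Chaudhri $11,500.00. Remaining pool $61,500.54.
Remaining pool split over remaining profit-interest units 50: Petrov 24,600.2160 → $24,600.22; Delacroix 19,680.1728 → $19,680.17; Tam 17,220.1512 → $17,220.15.

Kowalski: $20,900.00; Petrov: $24,600.22; Delacroix: $19,680.17; Chaudhri: $11,500.00; Tam: $17,220.15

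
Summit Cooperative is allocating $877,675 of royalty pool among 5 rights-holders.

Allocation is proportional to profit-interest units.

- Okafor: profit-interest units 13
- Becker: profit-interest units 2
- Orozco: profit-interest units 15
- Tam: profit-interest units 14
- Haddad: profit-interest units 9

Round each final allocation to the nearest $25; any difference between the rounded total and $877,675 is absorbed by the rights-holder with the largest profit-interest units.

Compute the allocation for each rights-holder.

Sum of profit-interest units: 53.
Raw shares: Okafor 13/53 × $877,675 = 215,278.77; Becker 2/53 × $877,675 = 33,119.81; Orozco 15/53 × $877,675 = 248,398.58; Tam 14/53 × $877,675 = 231,838.68; Haddad 9/53 × $877,675 = 149,039.15.
Rounded to nearest $25: Okafor $215,275; Becker $33,125; Orozco $248,400; Tam $231,850; Haddad $149,050. Sum = $877,700.
Difference $877,675 − $877,700 = −$25 applied to largest profit-interest units (Orozco): Orozco becomes $248,375.

Okafor: $215,275 | Becker: $33,125 | Orozco: $248,375 | Tam: $231,850 | Haddad: $149,050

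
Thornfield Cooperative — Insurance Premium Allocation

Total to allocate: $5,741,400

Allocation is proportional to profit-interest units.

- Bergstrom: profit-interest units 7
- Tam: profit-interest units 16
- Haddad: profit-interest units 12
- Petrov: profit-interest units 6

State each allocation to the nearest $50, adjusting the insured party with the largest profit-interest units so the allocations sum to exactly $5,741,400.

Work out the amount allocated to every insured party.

Sum of profit-interest units: 7 + 16 + 12 + 6 = 41.
Raw shares: Bergstrom 980,239.02; Tam 2,240,546.34; Haddad 1,680,409.76; Petrov 840,204.88.
At nearest $50: Bergstrom $980,250; Tam $2,240,550; Haddad $1,680,400; Petrov $840,200. Sum = $5,741,400.
No rounding difference to absorb.

Bergstrom: $980,250 · Tam: $2,240,550 · Haddad: $1,680,400 · Petrov: $840,200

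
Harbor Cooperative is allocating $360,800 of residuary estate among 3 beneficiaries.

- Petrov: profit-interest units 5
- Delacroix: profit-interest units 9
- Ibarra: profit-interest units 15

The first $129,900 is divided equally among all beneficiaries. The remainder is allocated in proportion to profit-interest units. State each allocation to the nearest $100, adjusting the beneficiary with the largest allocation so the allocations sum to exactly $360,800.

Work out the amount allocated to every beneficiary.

Petrov: $83,100; Delacroix: $115,000; Ibarra: $162,700

First tranche $129,900 split equally: $43,300 each.
Remainder $230,900 by profit-interest units (total 29): Petrov 39,810.34 → $39,800; Delacroix 71,658.62 → $71,700; Ibarra 119,431.03 → $119,400.
Totals: Petrov $43,300 + $39,800 = $83,100; Delacroix $43,300 + $71,700 = $115,000; Ibarra $43,300 + $119,400 = $162,700.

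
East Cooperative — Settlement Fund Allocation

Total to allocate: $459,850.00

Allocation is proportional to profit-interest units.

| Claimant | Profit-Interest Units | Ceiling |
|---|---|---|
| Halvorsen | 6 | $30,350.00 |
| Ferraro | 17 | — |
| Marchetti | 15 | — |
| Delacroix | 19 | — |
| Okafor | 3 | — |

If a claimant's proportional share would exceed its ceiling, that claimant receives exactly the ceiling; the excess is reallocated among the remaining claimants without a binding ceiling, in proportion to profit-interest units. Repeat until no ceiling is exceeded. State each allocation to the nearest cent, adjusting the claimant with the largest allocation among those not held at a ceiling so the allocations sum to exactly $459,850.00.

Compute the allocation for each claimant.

Sum of profit-interest units: 60.
Proportional shares (ignoring caps): Halvorsen 45,985.0000; Ferraro 130,290.8333; Marchetti 114,962.5000; Delacroix 145,619.1667; Okafor 22,992.5000.
Cap binds for Halvorsen ($30,350.00); remaining pool $429,500.00 reallocated over remaining profit-interest units 54.
Shares after redistribution: Ferraro 135,212.9630 → $135,212.96; Marchetti 119,305.5556 → $119,305.56; Delacroix 151,120.3704 → $151,120.37; Okafor 23,861.1111 → $23,861.11.

Halvorsen: $30,350.00 · Ferraro: $135,212.96 · Marchetti: $119,305.56 · Delacroix: $151,120.37 · Okafor: $23,861.11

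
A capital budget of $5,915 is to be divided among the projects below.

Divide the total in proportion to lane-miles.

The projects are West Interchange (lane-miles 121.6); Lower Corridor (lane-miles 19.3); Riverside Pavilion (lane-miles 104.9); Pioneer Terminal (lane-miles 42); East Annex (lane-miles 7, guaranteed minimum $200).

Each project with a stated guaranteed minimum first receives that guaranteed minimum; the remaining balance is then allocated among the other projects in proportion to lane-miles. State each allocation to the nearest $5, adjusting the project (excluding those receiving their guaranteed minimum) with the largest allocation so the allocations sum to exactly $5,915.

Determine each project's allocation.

Guaranteed amounts: East Annex $200. Remaining pool $5,715.
Remaining pool split over remaining lane-miles 287.8: West Interchange 2,414.68 → $2,415; Lower Corridor 383.25 → $385; Riverside Pavilion 2,083.06 → $2,085; Pioneer Terminal 834.02 → $835.
Rounding difference −$5 applied to West Interchange → $2,410.

West Interchange: $2,410 | Lower Corridor: $385 | Riverside Pavilion: $2,085 | Pioneer Terminal: $835 | East Annex: $200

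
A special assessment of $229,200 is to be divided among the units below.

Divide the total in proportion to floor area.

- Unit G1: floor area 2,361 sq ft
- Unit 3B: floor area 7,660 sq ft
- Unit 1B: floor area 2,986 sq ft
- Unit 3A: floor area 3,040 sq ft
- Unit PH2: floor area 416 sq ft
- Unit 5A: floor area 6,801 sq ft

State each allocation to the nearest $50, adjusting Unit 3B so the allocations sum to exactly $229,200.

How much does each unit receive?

Unit G1: $23,250; Unit 3B: $75,500; Unit 1B: $29,400; Unit 3A: $29,950; Unit PH2: $4,100; Unit 5A: $67,000

Floor area total: 23,264.
Unrounded shares: Unit G1 2,361/23,264 × $229,200 = 23,260.88; Unit 3B 7,660/23,264 × $229,200 = 75,467.33; Unit 1B 2,986/23,264 × $229,200 = 29,418.47; Unit 3A 3,040/23,264 × $229,200 = 29,950.48; Unit PH2 416/23,264 × $229,200 = 4,098.49; Unit 5A 6,801/23,264 × $229,200 = 67,004.35.
At nearest $50: Unit G1 $23,250; Unit 3B $75,450; Unit 1B $29,400; Unit 3A $29,950; Unit PH2 $4,100; Unit 5A $67,000. Sum = $229,150.
Difference $229,200 − $229,150 = +$50 applied to Unit 3B: Unit 3B becomes $75,500.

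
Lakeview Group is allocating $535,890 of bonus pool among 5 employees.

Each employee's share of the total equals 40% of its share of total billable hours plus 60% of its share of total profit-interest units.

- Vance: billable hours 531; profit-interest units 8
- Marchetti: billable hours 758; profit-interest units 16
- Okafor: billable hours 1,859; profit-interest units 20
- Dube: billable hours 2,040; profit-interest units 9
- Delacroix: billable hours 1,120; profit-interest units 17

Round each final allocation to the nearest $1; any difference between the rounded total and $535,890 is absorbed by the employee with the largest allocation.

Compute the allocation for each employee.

Vance: $54,791; Marchetti: $99,252; Okafor: $155,038; Dube: $110,663; Delacroix: $116,146

Billable hours total 6,308; profit-interest units total 70.
Composite weights (40% billable hours + 60% profit-interest units): Vance 0.1022; Marchetti 0.1852; Okafor 0.2893; Dube 0.2065; Delacroix 0.2167.
Unrounded shares: Vance 54,790.98; Marchetti 99,251.55; Okafor 155,038.67; Dube 110,662.57; Delacroix 116,146.23.
After rounding ($1): Vance $54,791; Marchetti $99,252; Okafor $155,039; Dube $110,663; Delacroix $116,146. Sum = $535,891.
Difference $535,890 − $535,891 = −$1 applied to largest allocation (Okafor): Okafor becomes $155,038.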